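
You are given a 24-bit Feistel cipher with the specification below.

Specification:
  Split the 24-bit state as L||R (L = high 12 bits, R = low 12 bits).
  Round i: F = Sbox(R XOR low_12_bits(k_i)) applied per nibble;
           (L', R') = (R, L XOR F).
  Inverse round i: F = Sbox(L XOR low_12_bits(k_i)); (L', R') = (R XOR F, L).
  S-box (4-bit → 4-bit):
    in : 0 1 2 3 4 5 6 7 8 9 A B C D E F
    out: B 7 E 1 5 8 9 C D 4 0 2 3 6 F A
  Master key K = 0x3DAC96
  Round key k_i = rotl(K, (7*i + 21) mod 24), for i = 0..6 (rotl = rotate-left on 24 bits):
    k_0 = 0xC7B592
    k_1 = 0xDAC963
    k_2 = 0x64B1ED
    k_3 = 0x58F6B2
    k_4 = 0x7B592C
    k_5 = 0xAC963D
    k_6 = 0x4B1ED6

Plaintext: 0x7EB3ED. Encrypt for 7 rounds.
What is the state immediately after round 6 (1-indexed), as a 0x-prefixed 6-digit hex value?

0x15DF5B

s_0 = plaintext = 0x7EB3ED
s_1 = Round(s_0, k_0) = 0x3EDE21
s_2 = Round(s_1, k_1) = 0xE21FB3
s_3 = Round(s_2, k_2) = 0xFB31AE
s_4 = Round(s_3, k_3) = 0x1AE3C0
s_5 = Round(s_4, k_4) = 0x3C015D
s_6 = Round(s_5, k_5) = 0x15DF5B
s_7 = Round(s_6, k_6) = 0xF5B68B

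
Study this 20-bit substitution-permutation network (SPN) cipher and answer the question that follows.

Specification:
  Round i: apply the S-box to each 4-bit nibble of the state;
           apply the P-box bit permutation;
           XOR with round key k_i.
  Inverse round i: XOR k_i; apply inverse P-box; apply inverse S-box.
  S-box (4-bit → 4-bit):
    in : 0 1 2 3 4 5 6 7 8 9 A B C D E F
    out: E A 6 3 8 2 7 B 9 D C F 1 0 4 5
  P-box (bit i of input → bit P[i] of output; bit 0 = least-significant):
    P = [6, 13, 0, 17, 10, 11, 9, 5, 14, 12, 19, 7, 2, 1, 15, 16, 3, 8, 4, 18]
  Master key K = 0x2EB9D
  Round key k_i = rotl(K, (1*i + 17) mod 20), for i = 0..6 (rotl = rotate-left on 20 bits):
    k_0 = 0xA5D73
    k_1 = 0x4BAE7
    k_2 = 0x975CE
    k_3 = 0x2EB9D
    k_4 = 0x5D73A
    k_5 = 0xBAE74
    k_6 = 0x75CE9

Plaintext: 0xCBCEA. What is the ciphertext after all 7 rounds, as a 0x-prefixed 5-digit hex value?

s_0 = plaintext = 0xCBCEA
s_1 = Round(s_0, k_0) = 0x99F7C
s_2 = Round(s_1, k_1) = 0x9769B
s_3 = Round(s_2, k_2) = 0x603B1
s_4 = Round(s_3, k_3) = 0x114A7
s_5 = Round(s_4, k_4) = 0x2F4D8
s_6 = Round(s_5, k_5) = 0x92FA0
s_7 = Round(s_6, k_6) = 0x9BED2

0x9BED2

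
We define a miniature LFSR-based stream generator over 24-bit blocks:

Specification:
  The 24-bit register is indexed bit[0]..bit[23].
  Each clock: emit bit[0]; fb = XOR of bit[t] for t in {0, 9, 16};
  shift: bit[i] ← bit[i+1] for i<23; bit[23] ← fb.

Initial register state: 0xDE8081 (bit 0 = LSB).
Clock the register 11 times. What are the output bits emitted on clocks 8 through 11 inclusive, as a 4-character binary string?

1000

reg_0 = 0xDE8081
clock 1: out=1, reg = 0xEF4040
clock 2: out=0, reg = 0xF7A020
clock 3: out=0, reg = 0xFBD010
clock 4: out=0, reg = 0xFDE808
clock 5: out=0, reg = 0xFEF404
clock 6: out=0, reg = 0x7F7A02
clock 7: out=0, reg = 0x3FBD01
clock 8: out=1, reg = 0x1FDE80
clock 9: out=0, reg = 0x0FEF40
clock 10: out=0, reg = 0x07F7A0
clock 11: out=0, reg = 0x03FBD0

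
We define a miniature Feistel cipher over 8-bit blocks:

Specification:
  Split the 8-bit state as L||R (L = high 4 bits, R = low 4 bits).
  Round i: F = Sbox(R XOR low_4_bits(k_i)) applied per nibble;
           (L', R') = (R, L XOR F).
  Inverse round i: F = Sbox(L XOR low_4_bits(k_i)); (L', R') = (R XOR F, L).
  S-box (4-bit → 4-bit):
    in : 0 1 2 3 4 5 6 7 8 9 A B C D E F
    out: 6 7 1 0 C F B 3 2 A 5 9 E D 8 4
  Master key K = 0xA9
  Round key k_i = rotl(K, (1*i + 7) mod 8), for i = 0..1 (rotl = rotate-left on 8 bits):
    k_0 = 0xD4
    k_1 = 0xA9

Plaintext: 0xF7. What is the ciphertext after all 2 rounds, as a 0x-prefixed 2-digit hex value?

s_0 = plaintext = 0xF7
s_1 = Round(s_0, k_0) = 0x7F
s_2 = Round(s_1, k_1) = 0xFC

0xFC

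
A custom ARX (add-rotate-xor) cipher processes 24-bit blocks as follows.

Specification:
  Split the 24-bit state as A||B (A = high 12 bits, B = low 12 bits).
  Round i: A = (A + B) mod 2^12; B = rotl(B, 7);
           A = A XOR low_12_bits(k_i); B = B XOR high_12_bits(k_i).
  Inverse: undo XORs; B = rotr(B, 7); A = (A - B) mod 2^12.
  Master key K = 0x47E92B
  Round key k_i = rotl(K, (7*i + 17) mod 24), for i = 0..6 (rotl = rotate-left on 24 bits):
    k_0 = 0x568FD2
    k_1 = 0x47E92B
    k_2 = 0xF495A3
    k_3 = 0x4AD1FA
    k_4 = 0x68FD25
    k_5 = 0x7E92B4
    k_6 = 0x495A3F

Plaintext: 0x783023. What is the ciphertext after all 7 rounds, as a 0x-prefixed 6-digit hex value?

0x95BC71

s_0 = plaintext = 0x783023
s_1 = Round(s_0, k_0) = 0x8744E9
s_2 = Round(s_1, k_1) = 0x4760D9
s_3 = Round(s_2, k_2) = 0x0EC3CF
s_4 = Round(s_3, k_3) = 0x541333
s_5 = Round(s_4, k_4) = 0x551F16
s_6 = Round(s_5, k_5) = 0x6D3C91
s_7 = Round(s_6, k_6) = 0x95BC71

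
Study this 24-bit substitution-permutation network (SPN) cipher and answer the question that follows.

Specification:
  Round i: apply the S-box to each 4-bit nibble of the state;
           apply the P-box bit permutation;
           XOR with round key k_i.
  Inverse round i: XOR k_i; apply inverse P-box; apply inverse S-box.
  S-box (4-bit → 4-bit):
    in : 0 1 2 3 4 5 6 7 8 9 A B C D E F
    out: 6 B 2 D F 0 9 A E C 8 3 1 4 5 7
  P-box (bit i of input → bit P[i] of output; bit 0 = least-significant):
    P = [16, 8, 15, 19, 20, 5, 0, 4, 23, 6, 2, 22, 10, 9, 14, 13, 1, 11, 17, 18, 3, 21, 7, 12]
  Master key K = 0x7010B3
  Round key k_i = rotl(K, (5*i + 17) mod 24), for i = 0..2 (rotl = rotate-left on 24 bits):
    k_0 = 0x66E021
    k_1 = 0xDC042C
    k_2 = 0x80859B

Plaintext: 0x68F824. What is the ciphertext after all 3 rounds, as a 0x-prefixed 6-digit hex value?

0x8C51D7

s_0 = plaintext = 0x68F824
s_1 = Round(s_0, k_0) = 0x293F4D
s_2 = Round(s_1, k_1) = 0x6AE059
s_3 = Round(s_2, k_2) = 0x8C51D7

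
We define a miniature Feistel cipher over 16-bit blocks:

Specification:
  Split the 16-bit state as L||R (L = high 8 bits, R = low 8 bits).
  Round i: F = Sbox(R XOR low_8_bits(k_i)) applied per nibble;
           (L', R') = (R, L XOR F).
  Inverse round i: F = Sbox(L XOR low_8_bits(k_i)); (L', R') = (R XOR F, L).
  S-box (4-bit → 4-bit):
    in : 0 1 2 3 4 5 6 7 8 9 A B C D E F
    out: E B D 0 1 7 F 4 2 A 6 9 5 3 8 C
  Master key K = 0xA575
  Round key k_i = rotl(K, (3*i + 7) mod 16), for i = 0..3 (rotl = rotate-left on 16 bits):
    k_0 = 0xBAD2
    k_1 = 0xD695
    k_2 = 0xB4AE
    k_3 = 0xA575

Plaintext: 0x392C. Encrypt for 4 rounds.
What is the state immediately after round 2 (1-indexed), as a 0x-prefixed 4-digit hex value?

0xF1DD

s_0 = plaintext = 0x392C
s_1 = Round(s_0, k_0) = 0x2CF1
s_2 = Round(s_1, k_1) = 0xF1DD
s_3 = Round(s_2, k_2) = 0xDDB1
s_4 = Round(s_3, k_3) = 0xB18C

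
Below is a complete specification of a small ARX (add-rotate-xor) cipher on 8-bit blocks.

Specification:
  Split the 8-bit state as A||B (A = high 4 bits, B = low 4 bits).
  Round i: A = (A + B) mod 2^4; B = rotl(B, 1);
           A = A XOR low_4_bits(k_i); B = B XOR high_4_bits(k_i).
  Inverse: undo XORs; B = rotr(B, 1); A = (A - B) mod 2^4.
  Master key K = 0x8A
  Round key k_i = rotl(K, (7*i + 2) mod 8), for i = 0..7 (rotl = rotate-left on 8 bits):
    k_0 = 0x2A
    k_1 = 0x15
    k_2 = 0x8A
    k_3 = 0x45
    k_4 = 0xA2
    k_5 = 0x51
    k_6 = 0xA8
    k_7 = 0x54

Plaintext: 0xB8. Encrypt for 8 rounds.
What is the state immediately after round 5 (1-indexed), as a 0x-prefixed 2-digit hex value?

s_0 = plaintext = 0xB8
s_1 = Round(s_0, k_0) = 0x93
s_2 = Round(s_1, k_1) = 0x97
s_3 = Round(s_2, k_2) = 0xA6
s_4 = Round(s_3, k_3) = 0x58
s_5 = Round(s_4, k_4) = 0xFB
s_6 = Round(s_5, k_5) = 0xB2
s_7 = Round(s_6, k_6) = 0x5E
s_8 = Round(s_7, k_7) = 0x78

0xFB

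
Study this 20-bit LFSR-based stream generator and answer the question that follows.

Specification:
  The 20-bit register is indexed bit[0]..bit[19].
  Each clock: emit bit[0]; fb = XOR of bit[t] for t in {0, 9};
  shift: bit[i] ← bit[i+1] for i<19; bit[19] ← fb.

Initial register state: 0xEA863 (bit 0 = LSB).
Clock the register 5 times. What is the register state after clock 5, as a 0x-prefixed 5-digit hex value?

reg_0 = 0xEA863
clock 1: out=1, reg = 0xF5431
clock 2: out=1, reg = 0xFAA18
clock 3: out=0, reg = 0xFD50C
clock 4: out=0, reg = 0x7EA86
clock 5: out=0, reg = 0xBF543

0xBF543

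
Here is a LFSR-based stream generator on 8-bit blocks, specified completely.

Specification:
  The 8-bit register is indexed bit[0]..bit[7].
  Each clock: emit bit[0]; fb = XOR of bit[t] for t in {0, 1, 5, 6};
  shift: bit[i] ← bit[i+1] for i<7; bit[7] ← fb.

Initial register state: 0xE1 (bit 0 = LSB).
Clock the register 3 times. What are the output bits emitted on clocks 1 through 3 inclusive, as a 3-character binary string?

reg_0 = 0xE1
clock 1: out=1, reg = 0xF0
clock 2: out=0, reg = 0x78
clock 3: out=0, reg = 0x3C

100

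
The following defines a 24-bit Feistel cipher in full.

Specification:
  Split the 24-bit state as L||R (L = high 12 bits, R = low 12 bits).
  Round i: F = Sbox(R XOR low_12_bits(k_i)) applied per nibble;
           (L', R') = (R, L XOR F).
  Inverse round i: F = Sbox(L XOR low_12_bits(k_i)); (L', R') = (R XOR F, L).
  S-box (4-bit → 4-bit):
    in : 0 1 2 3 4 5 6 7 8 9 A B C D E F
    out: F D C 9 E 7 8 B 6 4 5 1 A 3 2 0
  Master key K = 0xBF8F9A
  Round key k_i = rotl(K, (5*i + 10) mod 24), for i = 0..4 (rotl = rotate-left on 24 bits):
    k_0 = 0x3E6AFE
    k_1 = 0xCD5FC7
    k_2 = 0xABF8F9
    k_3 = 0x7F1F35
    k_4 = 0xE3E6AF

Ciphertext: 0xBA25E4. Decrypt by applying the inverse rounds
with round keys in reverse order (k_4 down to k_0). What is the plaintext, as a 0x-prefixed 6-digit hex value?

s_0 = ciphertext = 0xBA25E4
s_1 = InvRound(s_0, k_4) = 0x617BA2
s_2 = InvRound(s_1, k_3) = 0xF6E617
s_3 = InvRound(s_2, k_2) = 0xD5CF6E
s_4 = InvRound(s_3, k_1) = 0x32FD5C
s_5 = InvRound(s_4, k_0) = 0x96132F

0x96132F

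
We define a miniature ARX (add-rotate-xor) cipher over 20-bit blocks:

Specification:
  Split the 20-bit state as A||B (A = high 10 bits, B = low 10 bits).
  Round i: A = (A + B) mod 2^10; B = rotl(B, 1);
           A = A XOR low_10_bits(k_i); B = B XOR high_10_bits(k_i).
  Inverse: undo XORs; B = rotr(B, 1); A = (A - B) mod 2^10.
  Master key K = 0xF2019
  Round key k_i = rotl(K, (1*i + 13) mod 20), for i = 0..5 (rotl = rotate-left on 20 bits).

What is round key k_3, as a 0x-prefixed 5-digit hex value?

0x9F201

K = 0xF2019
k_0 = rotl(K, (1*0+13) mod 20) = rotl(K, 13) = 0x33E40
k_1 = rotl(K, (1*1+13) mod 20) = rotl(K, 14) = 0x67C80
k_2 = rotl(K, (1*2+13) mod 20) = rotl(K, 15) = 0xCF900
k_3 = rotl(K, (1*3+13) mod 20) = rotl(K, 16) = 0x9F201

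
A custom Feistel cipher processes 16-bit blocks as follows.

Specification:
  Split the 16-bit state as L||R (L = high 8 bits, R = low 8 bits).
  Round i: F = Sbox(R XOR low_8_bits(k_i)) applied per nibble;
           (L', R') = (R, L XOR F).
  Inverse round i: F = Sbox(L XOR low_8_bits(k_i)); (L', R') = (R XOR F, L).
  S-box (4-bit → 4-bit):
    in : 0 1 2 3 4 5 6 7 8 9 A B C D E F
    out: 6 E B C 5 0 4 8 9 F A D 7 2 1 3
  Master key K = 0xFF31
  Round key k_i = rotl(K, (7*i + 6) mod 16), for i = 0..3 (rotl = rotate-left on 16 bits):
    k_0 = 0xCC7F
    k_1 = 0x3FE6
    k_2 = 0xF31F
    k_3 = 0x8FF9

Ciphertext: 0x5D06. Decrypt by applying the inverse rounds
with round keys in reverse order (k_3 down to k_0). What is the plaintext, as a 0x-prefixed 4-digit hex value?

s_0 = ciphertext = 0x5D06
s_1 = InvRound(s_0, k_3) = 0xA35D
s_2 = InvRound(s_1, k_2) = 0x8AA3
s_3 = InvRound(s_2, k_1) = 0xE48A
s_4 = InvRound(s_3, k_0) = 0x77E4

0x77E4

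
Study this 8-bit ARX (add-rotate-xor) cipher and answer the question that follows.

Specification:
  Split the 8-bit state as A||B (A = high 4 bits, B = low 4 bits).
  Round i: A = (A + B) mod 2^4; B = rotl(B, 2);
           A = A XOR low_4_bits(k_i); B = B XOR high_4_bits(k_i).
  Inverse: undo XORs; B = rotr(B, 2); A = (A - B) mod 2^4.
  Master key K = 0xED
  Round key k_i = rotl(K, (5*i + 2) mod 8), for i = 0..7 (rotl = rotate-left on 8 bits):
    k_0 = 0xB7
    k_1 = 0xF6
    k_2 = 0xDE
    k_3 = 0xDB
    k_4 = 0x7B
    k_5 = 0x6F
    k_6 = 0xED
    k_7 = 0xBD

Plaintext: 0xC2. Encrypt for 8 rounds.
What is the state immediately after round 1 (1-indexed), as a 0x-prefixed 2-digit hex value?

s_0 = plaintext = 0xC2
s_1 = Round(s_0, k_0) = 0x93
s_2 = Round(s_1, k_1) = 0xA3
s_3 = Round(s_2, k_2) = 0x31
s_4 = Round(s_3, k_3) = 0xF9
s_5 = Round(s_4, k_4) = 0x31
s_6 = Round(s_5, k_5) = 0xB2
s_7 = Round(s_6, k_6) = 0x06
s_8 = Round(s_7, k_7) = 0xB2

0x93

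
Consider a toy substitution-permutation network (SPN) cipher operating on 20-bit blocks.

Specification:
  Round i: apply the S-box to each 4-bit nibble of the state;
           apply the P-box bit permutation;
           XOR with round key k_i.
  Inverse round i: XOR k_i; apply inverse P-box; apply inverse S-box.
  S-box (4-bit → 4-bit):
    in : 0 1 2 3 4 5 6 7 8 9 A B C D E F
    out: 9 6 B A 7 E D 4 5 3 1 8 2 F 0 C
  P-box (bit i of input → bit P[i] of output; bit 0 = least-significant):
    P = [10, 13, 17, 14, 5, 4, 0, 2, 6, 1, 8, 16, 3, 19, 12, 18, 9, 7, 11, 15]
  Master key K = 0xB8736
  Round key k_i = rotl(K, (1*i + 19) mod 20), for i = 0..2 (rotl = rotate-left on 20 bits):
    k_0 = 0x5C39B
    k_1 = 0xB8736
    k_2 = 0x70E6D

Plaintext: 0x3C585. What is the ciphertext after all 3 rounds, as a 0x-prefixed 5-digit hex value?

0x410C2

s_0 = plaintext = 0x3C585
s_1 = Round(s_0, k_0) = 0xE2238
s_2 = Round(s_1, k_1) = 0x48368
s_3 = Round(s_2, k_2) = 0x410C2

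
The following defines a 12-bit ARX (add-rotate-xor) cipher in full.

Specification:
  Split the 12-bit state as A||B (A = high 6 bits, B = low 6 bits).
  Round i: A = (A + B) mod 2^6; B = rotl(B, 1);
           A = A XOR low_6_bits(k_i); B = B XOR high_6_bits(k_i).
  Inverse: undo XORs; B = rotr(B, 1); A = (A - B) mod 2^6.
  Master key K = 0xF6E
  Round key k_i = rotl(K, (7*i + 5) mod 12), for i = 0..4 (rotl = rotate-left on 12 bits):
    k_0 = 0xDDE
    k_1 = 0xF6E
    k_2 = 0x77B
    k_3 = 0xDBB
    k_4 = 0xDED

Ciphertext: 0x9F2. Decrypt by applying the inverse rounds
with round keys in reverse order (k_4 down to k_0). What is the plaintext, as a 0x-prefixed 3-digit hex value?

s_0 = ciphertext = 0x9F2
s_1 = InvRound(s_0, k_4) = 0xA22
s_2 = InvRound(s_1, k_3) = 0x24A
s_3 = InvRound(s_2, k_2) = 0x1EB
s_4 = InvRound(s_3, k_1) = 0x78B
s_5 = InvRound(s_4, k_0) = 0x89E

0x89E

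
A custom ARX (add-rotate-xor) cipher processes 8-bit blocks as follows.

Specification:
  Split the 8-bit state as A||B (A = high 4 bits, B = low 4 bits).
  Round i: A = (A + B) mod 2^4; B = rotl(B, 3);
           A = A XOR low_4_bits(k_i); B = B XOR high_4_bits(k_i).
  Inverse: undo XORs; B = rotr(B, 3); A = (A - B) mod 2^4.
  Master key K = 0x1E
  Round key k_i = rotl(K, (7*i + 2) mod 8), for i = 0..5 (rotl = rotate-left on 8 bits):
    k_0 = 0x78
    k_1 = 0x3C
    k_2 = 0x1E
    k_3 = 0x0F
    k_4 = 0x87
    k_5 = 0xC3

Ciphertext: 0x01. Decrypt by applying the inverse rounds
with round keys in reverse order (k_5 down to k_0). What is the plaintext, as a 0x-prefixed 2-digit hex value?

s_0 = ciphertext = 0x01
s_1 = InvRound(s_0, k_5) = 0x8B
s_2 = InvRound(s_1, k_4) = 0x96
s_3 = InvRound(s_2, k_3) = 0xAC
s_4 = InvRound(s_3, k_2) = 0x9B
s_5 = InvRound(s_4, k_1) = 0x41
s_6 = InvRound(s_5, k_0) = 0x0C

0x0C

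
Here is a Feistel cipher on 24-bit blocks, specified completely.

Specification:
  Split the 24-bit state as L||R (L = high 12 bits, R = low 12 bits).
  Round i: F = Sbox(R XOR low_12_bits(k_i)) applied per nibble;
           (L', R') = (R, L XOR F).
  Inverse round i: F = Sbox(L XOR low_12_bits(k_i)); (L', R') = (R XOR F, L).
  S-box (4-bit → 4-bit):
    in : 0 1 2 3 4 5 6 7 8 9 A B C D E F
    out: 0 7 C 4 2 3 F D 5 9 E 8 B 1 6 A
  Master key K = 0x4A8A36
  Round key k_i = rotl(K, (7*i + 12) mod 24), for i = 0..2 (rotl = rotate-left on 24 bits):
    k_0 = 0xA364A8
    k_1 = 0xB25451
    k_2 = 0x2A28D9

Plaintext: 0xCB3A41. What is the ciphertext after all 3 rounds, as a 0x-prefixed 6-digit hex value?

0xC1986A

s_0 = plaintext = 0xCB3A41
s_1 = Round(s_0, k_0) = 0xA41ADA
s_2 = Round(s_1, k_1) = 0xADAC19
s_3 = Round(s_2, k_2) = 0xC1986A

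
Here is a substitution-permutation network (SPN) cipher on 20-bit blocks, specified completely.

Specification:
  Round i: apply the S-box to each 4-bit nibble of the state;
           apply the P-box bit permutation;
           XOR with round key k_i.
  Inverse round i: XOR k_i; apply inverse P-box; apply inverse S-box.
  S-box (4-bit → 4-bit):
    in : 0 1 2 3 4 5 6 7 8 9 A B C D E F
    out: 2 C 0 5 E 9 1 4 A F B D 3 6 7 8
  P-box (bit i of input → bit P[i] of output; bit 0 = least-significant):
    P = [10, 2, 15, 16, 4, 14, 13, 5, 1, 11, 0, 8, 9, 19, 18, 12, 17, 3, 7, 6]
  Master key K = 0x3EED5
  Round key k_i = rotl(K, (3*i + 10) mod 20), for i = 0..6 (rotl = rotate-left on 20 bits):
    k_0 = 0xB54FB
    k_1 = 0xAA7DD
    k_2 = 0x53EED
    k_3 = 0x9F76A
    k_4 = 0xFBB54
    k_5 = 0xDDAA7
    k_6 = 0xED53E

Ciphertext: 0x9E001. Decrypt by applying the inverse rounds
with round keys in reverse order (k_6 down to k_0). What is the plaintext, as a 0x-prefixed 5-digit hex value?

s_0 = ciphertext = 0x9E001
s_1 = InvRound(s_0, k_6) = 0xC1BBA
s_2 = InvRound(s_1, k_5) = 0x021C4
s_3 = InvRound(s_2, k_4) = 0x39061
s_4 = InvRound(s_3, k_3) = 0xCCBD6
s_5 = InvRound(s_4, k_2) = 0x08B9B
s_6 = InvRound(s_5, k_1) = 0x50C7C
s_7 = InvRound(s_6, k_0) = 0x34E00

0x34E00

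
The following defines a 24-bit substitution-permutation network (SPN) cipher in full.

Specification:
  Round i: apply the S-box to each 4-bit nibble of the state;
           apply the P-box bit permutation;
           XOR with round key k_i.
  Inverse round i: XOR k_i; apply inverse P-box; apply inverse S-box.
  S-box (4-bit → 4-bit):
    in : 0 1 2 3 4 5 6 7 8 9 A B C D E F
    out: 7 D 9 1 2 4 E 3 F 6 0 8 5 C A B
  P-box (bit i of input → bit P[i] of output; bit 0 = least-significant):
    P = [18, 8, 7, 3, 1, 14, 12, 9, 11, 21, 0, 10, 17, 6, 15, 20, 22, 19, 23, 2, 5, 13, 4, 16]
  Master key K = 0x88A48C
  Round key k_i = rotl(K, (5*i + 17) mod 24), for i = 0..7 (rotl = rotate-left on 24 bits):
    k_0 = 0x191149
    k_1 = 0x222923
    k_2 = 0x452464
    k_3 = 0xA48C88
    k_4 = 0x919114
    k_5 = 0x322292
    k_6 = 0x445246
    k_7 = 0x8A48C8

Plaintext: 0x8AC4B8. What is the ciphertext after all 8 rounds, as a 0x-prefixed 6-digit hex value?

0x3F9A54

s_0 = plaintext = 0x8AC4B8
s_1 = Round(s_0, k_0) = 0x3EB2F1
s_2 = Round(s_1, k_1) = 0x3E678D
s_3 = Round(s_2, k_2) = 0x7DFE8A
s_4 = Round(s_3, k_3) = 0x16FAEE
s_5 = Round(s_4, k_4) = 0x0AD268
s_6 = Round(s_5, k_5) = 0x26DD2A
s_7 = Round(s_6, k_6) = 0xDDD461
s_8 = Round(s_7, k_7) = 0x3F9A54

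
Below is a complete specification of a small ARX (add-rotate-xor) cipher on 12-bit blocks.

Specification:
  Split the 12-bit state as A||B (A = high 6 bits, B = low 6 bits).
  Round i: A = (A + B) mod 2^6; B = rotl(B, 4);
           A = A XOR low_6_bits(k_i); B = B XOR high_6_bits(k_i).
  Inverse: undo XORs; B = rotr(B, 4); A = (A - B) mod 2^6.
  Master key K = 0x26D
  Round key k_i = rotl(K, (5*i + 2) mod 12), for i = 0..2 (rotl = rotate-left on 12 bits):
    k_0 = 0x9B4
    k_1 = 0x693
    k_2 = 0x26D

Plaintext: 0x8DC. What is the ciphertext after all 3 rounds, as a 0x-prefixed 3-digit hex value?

s_0 = plaintext = 0x8DC
s_1 = Round(s_0, k_0) = 0x2E1
s_2 = Round(s_1, k_1) = 0xFC2
s_3 = Round(s_2, k_2) = 0xB29

0xB29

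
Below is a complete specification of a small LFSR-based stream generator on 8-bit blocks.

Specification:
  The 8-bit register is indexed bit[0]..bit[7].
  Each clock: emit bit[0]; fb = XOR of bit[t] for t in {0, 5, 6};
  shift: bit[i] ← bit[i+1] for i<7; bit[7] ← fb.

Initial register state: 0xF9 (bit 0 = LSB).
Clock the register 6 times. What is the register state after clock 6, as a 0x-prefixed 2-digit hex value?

0xC7

reg_0 = 0xF9
clock 1: out=1, reg = 0xFC
clock 2: out=0, reg = 0x7E
clock 3: out=0, reg = 0x3F
clock 4: out=1, reg = 0x1F
clock 5: out=1, reg = 0x8F
clock 6: out=1, reg = 0xC7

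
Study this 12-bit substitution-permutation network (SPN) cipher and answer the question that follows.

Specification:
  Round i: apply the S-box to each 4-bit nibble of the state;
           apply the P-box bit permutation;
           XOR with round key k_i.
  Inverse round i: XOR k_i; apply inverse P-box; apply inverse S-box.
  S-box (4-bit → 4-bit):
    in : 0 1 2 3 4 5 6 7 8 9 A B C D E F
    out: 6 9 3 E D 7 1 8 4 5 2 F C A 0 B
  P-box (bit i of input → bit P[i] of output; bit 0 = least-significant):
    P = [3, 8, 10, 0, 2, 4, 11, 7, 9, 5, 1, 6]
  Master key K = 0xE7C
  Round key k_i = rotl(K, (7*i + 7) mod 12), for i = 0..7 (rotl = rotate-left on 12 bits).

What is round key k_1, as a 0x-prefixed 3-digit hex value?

K = 0xE7C
k_0 = rotl(K, (7*0+7) mod 12) = rotl(K, 7) = 0xE73
k_1 = rotl(K, (7*1+7) mod 12) = rotl(K, 2) = 0x9F3

0x9F3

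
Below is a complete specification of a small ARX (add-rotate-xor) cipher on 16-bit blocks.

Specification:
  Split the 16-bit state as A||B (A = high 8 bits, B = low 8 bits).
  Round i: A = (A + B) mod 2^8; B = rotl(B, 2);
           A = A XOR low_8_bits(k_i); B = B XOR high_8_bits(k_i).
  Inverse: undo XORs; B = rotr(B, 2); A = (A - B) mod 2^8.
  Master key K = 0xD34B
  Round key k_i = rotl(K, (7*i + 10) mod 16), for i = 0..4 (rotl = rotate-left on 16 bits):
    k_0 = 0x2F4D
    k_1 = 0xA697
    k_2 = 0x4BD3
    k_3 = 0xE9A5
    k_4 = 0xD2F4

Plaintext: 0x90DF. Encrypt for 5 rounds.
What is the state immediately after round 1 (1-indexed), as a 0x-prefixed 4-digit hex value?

s_0 = plaintext = 0x90DF
s_1 = Round(s_0, k_0) = 0x2250
s_2 = Round(s_1, k_1) = 0xE5E7
s_3 = Round(s_2, k_2) = 0x1FD4
s_4 = Round(s_3, k_3) = 0x56BA
s_5 = Round(s_4, k_4) = 0xE438

0x2250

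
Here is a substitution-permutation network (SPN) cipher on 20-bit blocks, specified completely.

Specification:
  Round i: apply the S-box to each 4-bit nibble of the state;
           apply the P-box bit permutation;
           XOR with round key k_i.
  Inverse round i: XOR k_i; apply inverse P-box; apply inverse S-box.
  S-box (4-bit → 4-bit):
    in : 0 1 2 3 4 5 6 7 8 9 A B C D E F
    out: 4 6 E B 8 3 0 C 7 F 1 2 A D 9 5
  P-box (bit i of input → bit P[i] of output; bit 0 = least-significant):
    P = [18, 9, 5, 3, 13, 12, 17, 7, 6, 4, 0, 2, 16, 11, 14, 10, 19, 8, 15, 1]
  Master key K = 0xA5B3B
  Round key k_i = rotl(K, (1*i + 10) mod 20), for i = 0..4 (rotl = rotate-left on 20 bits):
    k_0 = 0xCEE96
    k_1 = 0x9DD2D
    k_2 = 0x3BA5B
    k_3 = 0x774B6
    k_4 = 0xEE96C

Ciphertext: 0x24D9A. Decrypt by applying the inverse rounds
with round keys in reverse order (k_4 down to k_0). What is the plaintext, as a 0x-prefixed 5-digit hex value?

0x2E127

s_0 = ciphertext = 0x24D9A
s_1 = InvRound(s_0, k_4) = 0xD43EF
s_2 = InvRound(s_1, k_3) = 0x5488C
s_3 = InvRound(s_2, k_2) = 0x70995
s_4 = InvRound(s_3, k_1) = 0xF7B2D
s_5 = InvRound(s_4, k_0) = 0x2E127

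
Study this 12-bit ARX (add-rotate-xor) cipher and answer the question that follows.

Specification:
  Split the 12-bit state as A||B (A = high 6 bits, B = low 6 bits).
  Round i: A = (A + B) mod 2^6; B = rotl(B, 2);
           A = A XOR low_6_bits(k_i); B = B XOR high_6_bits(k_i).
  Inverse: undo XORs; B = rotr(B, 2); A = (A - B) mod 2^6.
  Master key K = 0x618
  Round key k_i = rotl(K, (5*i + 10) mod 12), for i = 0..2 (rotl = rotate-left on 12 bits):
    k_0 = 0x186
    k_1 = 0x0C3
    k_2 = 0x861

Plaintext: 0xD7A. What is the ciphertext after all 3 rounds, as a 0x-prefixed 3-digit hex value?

0xAF6

s_0 = plaintext = 0xD7A
s_1 = Round(s_0, k_0) = 0xA6D
s_2 = Round(s_1, k_1) = 0x575
s_3 = Round(s_2, k_2) = 0xAF6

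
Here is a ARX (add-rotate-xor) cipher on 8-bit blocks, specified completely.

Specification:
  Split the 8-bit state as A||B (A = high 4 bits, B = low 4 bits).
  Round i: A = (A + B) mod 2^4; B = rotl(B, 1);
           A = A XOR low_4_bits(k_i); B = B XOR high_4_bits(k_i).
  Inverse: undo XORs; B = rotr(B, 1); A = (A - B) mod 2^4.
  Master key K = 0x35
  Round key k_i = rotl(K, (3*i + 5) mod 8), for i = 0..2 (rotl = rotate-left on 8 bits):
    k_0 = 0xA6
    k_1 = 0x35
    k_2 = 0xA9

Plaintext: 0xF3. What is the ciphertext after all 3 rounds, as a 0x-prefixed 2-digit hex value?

0x6F

s_0 = plaintext = 0xF3
s_1 = Round(s_0, k_0) = 0x4C
s_2 = Round(s_1, k_1) = 0x5A
s_3 = Round(s_2, k_2) = 0x6F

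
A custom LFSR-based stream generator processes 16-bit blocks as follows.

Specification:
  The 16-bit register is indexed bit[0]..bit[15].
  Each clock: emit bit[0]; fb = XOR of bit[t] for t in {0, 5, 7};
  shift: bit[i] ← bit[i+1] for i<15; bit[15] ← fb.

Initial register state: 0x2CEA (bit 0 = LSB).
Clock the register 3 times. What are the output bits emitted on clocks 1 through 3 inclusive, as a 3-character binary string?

010

reg_0 = 0x2CEA
clock 1: out=0, reg = 0x1675
clock 2: out=1, reg = 0x0B3A
clock 3: out=0, reg = 0x859D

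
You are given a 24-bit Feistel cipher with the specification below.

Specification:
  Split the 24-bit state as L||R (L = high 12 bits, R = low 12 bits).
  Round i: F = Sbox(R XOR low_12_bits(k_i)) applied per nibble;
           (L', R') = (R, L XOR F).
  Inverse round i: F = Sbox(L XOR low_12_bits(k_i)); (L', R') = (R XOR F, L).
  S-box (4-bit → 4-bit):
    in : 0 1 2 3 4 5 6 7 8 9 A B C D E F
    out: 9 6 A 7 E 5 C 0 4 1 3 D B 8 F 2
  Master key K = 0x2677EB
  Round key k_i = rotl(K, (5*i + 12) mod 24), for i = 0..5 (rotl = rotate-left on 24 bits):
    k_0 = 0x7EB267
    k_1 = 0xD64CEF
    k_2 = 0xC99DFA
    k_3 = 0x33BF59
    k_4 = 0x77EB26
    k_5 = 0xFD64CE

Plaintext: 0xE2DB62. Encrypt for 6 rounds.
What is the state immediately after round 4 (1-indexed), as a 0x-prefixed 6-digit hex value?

s_0 = plaintext = 0xE2DB62
s_1 = Round(s_0, k_0) = 0xB62FB8
s_2 = Round(s_1, k_1) = 0xFB8C32
s_3 = Round(s_2, k_2) = 0xC3290C
s_4 = Round(s_3, k_3) = 0x90C067
s_5 = Round(s_4, k_4) = 0x0674EA
s_6 = Round(s_5, k_5) = 0x4EA9C9

0x90C067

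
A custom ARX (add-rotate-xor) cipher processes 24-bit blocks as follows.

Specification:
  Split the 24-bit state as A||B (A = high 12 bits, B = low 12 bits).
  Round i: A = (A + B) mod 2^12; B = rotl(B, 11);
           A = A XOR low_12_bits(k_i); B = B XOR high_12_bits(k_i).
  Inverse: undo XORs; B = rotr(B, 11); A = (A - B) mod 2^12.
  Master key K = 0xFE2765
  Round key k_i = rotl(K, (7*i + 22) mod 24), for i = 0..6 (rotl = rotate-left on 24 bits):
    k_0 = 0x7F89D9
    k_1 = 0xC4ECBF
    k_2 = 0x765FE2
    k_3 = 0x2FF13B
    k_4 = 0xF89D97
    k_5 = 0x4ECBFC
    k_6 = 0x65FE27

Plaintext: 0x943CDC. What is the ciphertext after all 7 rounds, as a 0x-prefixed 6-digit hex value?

0x5A8A06

s_0 = plaintext = 0x943CDC
s_1 = Round(s_0, k_0) = 0xFC6196
s_2 = Round(s_1, k_1) = 0xDE3C85
s_3 = Round(s_2, k_2) = 0x58A927
s_4 = Round(s_3, k_3) = 0xF8AE6C
s_5 = Round(s_4, k_4) = 0x0618BF
s_6 = Round(s_5, k_5) = 0x2DC8B3
s_7 = Round(s_6, k_6) = 0x5A8A06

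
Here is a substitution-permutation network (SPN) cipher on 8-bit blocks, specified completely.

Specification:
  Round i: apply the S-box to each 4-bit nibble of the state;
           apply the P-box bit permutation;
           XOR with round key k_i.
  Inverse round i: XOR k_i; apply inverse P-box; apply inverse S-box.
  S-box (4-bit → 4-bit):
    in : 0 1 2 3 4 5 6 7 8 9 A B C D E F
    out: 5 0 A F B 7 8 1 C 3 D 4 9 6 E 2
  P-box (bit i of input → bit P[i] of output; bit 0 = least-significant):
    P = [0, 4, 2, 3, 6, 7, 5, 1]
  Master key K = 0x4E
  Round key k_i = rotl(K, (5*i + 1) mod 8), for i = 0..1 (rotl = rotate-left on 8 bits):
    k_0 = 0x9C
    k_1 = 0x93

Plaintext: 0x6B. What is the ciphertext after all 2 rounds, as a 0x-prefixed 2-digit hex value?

s_0 = plaintext = 0x6B
s_1 = Round(s_0, k_0) = 0x9A
s_2 = Round(s_1, k_1) = 0x5E

0x5E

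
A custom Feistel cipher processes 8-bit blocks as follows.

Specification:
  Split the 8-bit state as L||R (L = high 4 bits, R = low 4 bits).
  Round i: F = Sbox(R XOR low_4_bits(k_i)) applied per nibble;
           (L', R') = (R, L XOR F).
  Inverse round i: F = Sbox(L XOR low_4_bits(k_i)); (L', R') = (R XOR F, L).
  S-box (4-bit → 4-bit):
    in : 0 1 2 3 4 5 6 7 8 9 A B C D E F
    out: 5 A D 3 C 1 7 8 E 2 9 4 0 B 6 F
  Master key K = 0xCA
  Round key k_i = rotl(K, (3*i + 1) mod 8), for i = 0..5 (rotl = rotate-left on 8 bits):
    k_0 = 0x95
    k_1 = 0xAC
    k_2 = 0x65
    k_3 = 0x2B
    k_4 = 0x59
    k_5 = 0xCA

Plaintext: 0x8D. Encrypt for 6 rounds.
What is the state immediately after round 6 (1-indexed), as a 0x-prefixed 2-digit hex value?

s_0 = plaintext = 0x8D
s_1 = Round(s_0, k_0) = 0xD6
s_2 = Round(s_1, k_1) = 0x64
s_3 = Round(s_2, k_2) = 0x4C
s_4 = Round(s_3, k_3) = 0xCC
s_5 = Round(s_4, k_4) = 0xCD
s_6 = Round(s_5, k_5) = 0xD4

0xD4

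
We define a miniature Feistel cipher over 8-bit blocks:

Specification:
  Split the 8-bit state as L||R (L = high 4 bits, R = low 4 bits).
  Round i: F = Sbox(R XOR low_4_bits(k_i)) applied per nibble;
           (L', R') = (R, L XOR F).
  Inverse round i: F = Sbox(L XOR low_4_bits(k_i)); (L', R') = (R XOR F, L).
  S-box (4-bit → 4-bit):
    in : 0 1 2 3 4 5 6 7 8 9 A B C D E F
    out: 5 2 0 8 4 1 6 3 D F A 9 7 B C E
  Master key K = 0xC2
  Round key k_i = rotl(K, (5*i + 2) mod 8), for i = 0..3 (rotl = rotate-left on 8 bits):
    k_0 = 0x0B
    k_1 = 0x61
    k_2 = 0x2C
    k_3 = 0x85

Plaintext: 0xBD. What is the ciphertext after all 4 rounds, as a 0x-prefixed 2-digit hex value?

0xB6

s_0 = plaintext = 0xBD
s_1 = Round(s_0, k_0) = 0xDD
s_2 = Round(s_1, k_1) = 0xDA
s_3 = Round(s_2, k_2) = 0xAB
s_4 = Round(s_3, k_3) = 0xB6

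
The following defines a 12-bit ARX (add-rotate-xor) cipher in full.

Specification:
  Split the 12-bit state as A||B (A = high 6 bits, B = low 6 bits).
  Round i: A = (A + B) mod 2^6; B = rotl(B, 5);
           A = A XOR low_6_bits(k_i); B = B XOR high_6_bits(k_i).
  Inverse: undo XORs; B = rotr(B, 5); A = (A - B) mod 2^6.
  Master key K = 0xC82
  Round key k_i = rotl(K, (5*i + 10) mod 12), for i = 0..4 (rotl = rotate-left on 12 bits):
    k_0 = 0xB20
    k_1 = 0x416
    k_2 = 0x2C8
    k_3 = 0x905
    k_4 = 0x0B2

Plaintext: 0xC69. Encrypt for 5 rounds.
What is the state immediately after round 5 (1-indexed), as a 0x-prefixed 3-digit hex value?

0x701

s_0 = plaintext = 0xC69
s_1 = Round(s_0, k_0) = 0xE98
s_2 = Round(s_1, k_1) = 0x11C
s_3 = Round(s_2, k_2) = 0xA05
s_4 = Round(s_3, k_3) = 0xA06
s_5 = Round(s_4, k_4) = 0x701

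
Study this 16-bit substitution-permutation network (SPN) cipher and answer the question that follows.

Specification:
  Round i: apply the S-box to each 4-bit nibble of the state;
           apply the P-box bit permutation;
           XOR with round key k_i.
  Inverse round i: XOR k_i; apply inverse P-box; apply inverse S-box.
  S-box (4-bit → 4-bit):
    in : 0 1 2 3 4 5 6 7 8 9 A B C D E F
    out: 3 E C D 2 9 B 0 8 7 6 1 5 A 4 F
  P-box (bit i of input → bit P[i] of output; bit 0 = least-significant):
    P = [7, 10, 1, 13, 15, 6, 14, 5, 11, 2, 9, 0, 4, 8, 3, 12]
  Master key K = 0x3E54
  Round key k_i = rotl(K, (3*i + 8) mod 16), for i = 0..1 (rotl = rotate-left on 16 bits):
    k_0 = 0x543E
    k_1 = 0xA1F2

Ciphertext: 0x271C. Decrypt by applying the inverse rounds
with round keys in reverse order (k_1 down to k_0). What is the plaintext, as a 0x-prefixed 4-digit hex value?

0x5F01

s_0 = ciphertext = 0x271C
s_1 = InvRound(s_0, k_1) = 0xEA69
s_2 = InvRound(s_1, k_0) = 0x5F01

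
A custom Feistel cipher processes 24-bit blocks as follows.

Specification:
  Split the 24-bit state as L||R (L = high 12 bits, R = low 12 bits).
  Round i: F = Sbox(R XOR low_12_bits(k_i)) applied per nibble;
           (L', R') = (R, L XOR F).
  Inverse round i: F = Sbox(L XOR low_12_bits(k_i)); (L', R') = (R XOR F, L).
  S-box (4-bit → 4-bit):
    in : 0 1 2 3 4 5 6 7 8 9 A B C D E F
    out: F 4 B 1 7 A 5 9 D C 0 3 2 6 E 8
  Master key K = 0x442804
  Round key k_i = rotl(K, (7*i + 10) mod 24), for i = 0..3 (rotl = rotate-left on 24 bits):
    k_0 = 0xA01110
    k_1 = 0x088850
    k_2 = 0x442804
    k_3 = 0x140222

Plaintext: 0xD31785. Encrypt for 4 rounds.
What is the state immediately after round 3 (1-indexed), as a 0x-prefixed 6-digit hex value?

0x886720

s_0 = plaintext = 0xD31785
s_1 = Round(s_0, k_0) = 0x7858FB
s_2 = Round(s_1, k_1) = 0x8FB886
s_3 = Round(s_2, k_2) = 0x886720
s_4 = Round(s_3, k_3) = 0x72027D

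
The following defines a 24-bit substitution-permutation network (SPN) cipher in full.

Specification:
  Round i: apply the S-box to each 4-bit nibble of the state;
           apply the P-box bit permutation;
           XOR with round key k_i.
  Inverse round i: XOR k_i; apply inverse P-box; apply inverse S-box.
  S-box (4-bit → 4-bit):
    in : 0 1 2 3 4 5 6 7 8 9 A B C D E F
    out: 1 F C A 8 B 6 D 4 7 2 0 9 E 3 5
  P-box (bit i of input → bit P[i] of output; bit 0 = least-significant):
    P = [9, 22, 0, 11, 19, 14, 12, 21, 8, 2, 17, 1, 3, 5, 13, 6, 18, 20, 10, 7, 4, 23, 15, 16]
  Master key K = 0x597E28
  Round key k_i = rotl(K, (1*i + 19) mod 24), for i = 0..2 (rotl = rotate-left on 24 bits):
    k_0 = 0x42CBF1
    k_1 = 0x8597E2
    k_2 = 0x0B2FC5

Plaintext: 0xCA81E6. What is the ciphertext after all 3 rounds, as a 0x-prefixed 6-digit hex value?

s_0 = plaintext = 0xCA81E6
s_1 = Round(s_0, k_0) = 0x19AAE6
s_2 = Round(s_1, k_1) = 0x5853D7
s_3 = Round(s_2, k_2) = 0xAA71BA

0xAA71BA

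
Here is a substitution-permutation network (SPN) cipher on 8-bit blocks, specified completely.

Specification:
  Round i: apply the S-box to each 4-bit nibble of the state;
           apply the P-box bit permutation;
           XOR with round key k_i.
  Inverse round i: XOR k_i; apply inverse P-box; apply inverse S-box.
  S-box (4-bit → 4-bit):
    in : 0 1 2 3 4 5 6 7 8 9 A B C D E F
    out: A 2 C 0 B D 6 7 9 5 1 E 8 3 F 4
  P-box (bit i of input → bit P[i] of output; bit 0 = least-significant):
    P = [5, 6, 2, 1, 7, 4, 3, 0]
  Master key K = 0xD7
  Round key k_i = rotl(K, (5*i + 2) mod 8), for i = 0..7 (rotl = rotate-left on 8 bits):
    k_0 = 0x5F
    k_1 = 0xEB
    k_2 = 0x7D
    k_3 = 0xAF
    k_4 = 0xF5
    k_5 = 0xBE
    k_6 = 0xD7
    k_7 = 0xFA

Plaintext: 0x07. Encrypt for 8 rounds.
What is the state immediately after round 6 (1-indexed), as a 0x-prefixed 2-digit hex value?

s_0 = plaintext = 0x07
s_1 = Round(s_0, k_0) = 0x2A
s_2 = Round(s_1, k_1) = 0xC2
s_3 = Round(s_2, k_2) = 0x7A
s_4 = Round(s_3, k_3) = 0x17
s_5 = Round(s_4, k_4) = 0x81
s_6 = Round(s_5, k_5) = 0x7F
s_7 = Round(s_6, k_6) = 0x4B
s_8 = Round(s_7, k_7) = 0x2D

0x7F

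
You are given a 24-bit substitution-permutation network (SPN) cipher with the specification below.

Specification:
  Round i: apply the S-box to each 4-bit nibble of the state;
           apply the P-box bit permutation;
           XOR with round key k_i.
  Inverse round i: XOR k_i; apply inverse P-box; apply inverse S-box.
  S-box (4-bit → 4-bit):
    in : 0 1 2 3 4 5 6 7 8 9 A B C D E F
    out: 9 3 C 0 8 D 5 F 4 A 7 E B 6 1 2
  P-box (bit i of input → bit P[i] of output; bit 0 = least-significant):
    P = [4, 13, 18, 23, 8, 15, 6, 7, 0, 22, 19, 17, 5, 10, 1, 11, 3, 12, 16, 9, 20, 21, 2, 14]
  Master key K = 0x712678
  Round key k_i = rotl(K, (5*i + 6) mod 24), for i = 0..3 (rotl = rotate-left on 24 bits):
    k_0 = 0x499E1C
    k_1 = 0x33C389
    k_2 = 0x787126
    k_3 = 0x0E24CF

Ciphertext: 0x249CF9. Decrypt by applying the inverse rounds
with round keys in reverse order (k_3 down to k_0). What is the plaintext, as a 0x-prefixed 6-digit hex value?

s_0 = ciphertext = 0x249CF9
s_1 = InvRound(s_0, k_3) = 0xDF52F1
s_2 = InvRound(s_1, k_2) = 0xD28057
s_3 = InvRound(s_2, k_1) = 0xB58F50
s_4 = InvRound(s_3, k_0) = 0xA13D62

0xA13D62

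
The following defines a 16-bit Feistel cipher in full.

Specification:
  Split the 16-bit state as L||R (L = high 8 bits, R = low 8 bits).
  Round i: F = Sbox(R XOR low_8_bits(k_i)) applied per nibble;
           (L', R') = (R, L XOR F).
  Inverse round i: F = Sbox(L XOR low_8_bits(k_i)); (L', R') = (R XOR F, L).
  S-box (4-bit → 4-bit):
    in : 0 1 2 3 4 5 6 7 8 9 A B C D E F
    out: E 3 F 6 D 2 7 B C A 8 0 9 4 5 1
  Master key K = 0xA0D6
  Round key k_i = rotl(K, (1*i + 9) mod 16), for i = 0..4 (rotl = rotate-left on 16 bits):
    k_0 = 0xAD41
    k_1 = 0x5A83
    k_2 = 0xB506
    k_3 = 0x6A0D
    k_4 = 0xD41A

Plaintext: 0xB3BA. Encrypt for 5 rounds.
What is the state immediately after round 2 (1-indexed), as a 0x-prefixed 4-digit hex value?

0xA344

s_0 = plaintext = 0xB3BA
s_1 = Round(s_0, k_0) = 0xBAA3
s_2 = Round(s_1, k_1) = 0xA344
s_3 = Round(s_2, k_2) = 0x447C
s_4 = Round(s_3, k_3) = 0x7CF7
s_5 = Round(s_4, k_4) = 0xF728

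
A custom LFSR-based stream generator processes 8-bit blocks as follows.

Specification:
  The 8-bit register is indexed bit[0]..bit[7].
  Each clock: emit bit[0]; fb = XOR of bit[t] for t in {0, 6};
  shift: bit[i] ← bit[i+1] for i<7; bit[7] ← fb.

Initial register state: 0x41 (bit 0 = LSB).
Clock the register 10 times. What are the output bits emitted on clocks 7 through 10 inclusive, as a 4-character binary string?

reg_0 = 0x41
clock 1: out=1, reg = 0x20
clock 2: out=0, reg = 0x10
clock 3: out=0, reg = 0x08
clock 4: out=0, reg = 0x04
clock 5: out=0, reg = 0x02
clock 6: out=0, reg = 0x01
clock 7: out=1, reg = 0x80
clock 8: out=0, reg = 0x40
clock 9: out=0, reg = 0xA0
clock 10: out=0, reg = 0x50

1000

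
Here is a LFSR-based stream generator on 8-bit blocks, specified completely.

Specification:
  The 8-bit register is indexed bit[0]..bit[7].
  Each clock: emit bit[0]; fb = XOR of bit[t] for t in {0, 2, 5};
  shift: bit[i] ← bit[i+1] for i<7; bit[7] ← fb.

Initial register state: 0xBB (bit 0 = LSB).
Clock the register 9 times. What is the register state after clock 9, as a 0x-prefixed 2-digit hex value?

0x08

reg_0 = 0xBB
clock 1: out=1, reg = 0x5D
clock 2: out=1, reg = 0x2E
clock 3: out=0, reg = 0x17
clock 4: out=1, reg = 0x0B
clock 5: out=1, reg = 0x85
clock 6: out=1, reg = 0x42
clock 7: out=0, reg = 0x21
clock 8: out=1, reg = 0x10
clock 9: out=0, reg = 0x08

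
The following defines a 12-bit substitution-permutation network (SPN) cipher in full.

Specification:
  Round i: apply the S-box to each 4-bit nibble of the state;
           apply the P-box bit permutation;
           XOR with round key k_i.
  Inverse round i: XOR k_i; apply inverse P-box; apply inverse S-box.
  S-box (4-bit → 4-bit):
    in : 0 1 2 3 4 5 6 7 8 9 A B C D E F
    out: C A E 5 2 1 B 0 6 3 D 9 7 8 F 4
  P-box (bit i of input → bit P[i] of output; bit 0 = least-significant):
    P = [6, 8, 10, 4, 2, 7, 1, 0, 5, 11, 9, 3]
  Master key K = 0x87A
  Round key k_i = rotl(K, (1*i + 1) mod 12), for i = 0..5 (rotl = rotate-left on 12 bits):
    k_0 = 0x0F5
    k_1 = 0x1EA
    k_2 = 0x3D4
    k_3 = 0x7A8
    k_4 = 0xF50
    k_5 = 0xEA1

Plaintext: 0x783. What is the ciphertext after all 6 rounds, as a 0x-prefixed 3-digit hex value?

0x7DE

s_0 = plaintext = 0x783
s_1 = Round(s_0, k_0) = 0x437
s_2 = Round(s_1, k_1) = 0x9EC
s_3 = Round(s_2, k_2) = 0xE33
s_4 = Round(s_3, k_3) = 0x9C6
s_5 = Round(s_4, k_4) = 0x6A6
s_6 = Round(s_5, k_5) = 0x7DE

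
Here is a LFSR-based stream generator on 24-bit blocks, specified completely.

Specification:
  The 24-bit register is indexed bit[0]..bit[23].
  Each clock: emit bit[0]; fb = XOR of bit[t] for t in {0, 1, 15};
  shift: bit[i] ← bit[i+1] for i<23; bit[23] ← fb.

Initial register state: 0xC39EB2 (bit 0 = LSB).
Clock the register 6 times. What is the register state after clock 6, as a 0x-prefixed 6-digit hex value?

reg_0 = 0xC39EB2
clock 1: out=0, reg = 0x61CF59
clock 2: out=1, reg = 0x30E7AC
clock 3: out=0, reg = 0x9873D6
clock 4: out=0, reg = 0xCC39EB
clock 5: out=1, reg = 0x661CF5
clock 6: out=1, reg = 0xB30E7A

0xB30E7A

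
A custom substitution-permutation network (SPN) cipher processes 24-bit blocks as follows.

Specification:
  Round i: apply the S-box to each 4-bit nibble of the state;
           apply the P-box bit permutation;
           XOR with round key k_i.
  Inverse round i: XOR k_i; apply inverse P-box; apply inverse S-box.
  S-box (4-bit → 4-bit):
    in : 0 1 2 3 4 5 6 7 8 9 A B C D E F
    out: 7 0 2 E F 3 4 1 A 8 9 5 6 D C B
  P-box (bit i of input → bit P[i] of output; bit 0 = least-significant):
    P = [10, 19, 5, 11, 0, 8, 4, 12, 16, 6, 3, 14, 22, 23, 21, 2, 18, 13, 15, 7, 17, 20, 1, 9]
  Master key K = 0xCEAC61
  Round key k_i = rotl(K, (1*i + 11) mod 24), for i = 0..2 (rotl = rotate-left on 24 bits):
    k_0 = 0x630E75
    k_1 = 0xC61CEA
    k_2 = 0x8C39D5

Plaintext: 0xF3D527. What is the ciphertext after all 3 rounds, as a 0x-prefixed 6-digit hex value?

0x540698

s_0 = plaintext = 0xF3D527
s_1 = Round(s_0, k_0) = 0x10A9B1
s_2 = Round(s_1, k_1) = 0x82FCFF
s_3 = Round(s_2, k_2) = 0x540698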